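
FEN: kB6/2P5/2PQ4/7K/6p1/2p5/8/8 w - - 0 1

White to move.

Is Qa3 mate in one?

After Qa3: black king on a8; in check: yes, from the white queen on a3.
King squares — a7: attacked by Qa3; b7: attacked by Pc6; b8: attacked by Pc7.
Black has no legal moves → checkmate.

yes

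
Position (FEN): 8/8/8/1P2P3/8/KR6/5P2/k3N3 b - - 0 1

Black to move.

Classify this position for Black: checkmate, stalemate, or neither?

stalemate

Black to move; black king on a1.
In check: no.
King squares — b1: attacked by Rb3; a2: attacked by Ka3; b2: attacked by Ka3.
Legal moves for Black: none.
Not in check and no legal moves → stalemate.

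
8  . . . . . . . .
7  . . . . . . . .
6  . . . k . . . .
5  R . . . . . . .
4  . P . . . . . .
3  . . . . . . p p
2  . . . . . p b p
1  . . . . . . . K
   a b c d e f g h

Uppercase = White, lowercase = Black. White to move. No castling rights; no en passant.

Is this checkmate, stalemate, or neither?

White to move; white king on h1.
In check: yes, from the black bishop on g2.
King squares — g1: attacked by Pf2; g2: attacked by Ph3; h2: attacked by Pg3.
Legal moves for White: none.
In check with no legal moves → checkmate.

checkmate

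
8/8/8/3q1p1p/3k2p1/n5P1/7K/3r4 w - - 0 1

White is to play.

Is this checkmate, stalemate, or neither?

White to move; white king on h2.
In check: no.
King squares — g1: attacked by Rd1; h1: attacked by Rd1; g2: attacked by Qd5; g3: own pawn; h3: attacked by Pg4.
Legal moves for White: none.
Not in check and no legal moves → stalemate.

stalemate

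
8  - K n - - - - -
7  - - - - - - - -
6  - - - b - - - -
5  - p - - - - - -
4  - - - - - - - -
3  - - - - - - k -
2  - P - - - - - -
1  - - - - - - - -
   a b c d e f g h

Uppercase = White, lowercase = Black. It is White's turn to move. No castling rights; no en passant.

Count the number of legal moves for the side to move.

3

White to move; king on b8.
In check: yes, from the black bishop on d6.
Legal moves: Kxc8, Ka8, Kb7.
Count: 3.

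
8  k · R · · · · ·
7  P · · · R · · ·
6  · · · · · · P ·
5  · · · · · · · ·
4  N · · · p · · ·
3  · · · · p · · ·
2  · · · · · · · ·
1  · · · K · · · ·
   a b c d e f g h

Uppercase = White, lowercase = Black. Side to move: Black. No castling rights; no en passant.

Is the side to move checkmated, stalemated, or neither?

Black to move; black king on a8.
In check: yes, from the white rook on c8.
King squares — a7: attacked by Re7; b7: attacked by Re7; b8: attacked by Pa7.
Legal moves for Black: none.
In check with no legal moves → checkmate.

checkmate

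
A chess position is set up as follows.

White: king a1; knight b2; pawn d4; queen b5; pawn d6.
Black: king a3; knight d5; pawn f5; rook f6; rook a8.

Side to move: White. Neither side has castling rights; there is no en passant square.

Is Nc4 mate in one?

yes

After Nc4: black king on a3; in check: yes, from the white knight on c4.
King squares — a2: attacked by Ka1; b2: attacked by Ka1; b3: attacked by Qb5; a4: attacked by Qb5; b4: attacked by Qb5.
Black has no legal moves → checkmate.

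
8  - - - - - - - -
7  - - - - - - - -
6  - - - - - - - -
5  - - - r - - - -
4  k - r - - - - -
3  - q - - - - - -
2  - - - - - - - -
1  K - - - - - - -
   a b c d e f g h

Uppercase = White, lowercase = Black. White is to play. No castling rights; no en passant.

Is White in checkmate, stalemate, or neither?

White to move; white king on a1.
In check: no.
King squares — b1: attacked by Qb3; a2: attacked by Qb3; b2: attacked by Qb3.
Legal moves for White: none.
Not in check and no legal moves → stalemate.

stalemate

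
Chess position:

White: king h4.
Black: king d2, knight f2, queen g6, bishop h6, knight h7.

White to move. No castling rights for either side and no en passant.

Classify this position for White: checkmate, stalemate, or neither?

stalemate

White to move; white king on h4.
In check: no.
King squares — g3: attacked by Qg6; h3: attacked by Nf2; g4: attacked by Nf2; g5: attacked by Qg6; h5: attacked by Qg6.
Legal moves for White: none.
Not in check and no legal moves → stalemate.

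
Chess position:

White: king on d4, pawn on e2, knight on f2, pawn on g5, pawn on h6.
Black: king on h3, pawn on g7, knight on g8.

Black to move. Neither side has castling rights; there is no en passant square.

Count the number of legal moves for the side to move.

Black to move; king on h3.
In check: yes, from the white knight on f2.
Legal moves: Kh4, Kg3, Kh2, Kg2.
Count: 4.

4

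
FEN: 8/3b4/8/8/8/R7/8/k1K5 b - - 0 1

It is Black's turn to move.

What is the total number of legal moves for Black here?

Black to move; king on a1.
In check: yes, from the white rook on a3.
Legal moves: none.
Count: 0.

0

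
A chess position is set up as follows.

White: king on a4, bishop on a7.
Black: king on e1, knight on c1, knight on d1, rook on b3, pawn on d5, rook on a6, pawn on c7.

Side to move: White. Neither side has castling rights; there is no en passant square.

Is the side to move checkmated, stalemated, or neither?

checkmate

White to move; white king on a4.
In check: yes, from the black rook on a6.
King squares — a3: attacked by Rb3; b3: attacked by Nc1; b4: attacked by Rb3; a5: attacked by Ra6; b5: attacked by Rb3.
Legal moves for White: none.
In check with no legal moves → checkmate.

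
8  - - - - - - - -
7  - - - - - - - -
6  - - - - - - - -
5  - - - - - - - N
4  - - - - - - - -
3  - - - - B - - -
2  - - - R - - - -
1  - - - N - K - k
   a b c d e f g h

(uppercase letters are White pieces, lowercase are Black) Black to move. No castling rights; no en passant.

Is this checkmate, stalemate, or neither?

stalemate

Black to move; black king on h1.
In check: no.
King squares — g1: attacked by Kf1; g2: attacked by Kf1; h2: attacked by Rd2.
Legal moves for Black: none.
Not in check and no legal moves → stalemate.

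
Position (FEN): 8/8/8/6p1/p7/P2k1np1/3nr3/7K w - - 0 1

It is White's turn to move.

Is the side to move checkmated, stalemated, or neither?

White to move; white king on h1.
In check: no.
King squares — g1: attacked by Nf3; g2: attacked by Re2; h2: attacked by Re2.
Legal moves for White: none.
Not in check and no legal moves → stalemate.

stalemate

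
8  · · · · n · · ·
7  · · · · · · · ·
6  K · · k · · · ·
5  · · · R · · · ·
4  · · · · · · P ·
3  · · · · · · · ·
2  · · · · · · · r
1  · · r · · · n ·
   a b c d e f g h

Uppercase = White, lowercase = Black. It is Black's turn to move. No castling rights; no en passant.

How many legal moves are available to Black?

5

Black to move; king on d6.
In check: yes, from the white rook on d5.
Legal moves: Ke7, Kc7, Ke6, Kc6, Kxd5.
Count: 5.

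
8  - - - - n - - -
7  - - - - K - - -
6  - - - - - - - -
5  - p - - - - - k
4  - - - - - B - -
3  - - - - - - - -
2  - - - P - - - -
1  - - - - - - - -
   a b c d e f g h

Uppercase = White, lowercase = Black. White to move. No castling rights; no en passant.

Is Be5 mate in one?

no

After Be5: black king on h5; in check: no.
Black is not in check, so this cannot be checkmate.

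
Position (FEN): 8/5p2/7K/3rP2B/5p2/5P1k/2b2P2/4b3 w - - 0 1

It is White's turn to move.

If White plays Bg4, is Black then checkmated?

After Bg4: black king on h3; in check: yes, from the white bishop on g4.
Black has 3 legal replies: Kh4, Kh2, Kg2.
In check but a legal move exists → not checkmate.

no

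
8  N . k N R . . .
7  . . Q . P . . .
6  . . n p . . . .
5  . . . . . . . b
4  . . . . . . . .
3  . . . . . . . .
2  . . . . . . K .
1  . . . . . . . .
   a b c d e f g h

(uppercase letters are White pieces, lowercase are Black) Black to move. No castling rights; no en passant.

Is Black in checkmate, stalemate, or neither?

Black to move; black king on c8.
In check: yes, from the white queen on c7.
King squares — b7: attacked by Qc7; c7: attacked by Na8; d7: attacked by Qc7; b8: attacked by Qc7; d8: attacked by Qc7.
Legal moves for Black: none.
In check with no legal moves → checkmate.

checkmate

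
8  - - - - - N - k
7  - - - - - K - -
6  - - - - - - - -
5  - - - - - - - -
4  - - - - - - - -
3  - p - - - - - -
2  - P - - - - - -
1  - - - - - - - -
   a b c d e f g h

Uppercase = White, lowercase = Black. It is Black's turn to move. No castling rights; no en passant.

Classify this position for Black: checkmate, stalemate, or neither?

stalemate

Black to move; black king on h8.
In check: no.
King squares — g7: attacked by Kf7; h7: attacked by Nf8; g8: attacked by Kf7.
Legal moves for Black: none.
Not in check and no legal moves → stalemate.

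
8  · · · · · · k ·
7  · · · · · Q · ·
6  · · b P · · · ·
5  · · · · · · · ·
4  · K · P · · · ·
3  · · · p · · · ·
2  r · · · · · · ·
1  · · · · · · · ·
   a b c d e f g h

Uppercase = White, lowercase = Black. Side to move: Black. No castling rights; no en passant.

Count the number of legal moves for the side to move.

Black to move; king on g8.
In check: yes, from the white queen on f7.
Legal moves: Kh8, Kxf7.
Count: 2.

2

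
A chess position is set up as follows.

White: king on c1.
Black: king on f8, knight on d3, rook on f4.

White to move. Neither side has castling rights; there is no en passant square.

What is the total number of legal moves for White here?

4

White to move; king on c1.
In check: yes, from the black knight on d3.
Legal moves: Kd2, Kc2, Kd1, Kb1.
Count: 4.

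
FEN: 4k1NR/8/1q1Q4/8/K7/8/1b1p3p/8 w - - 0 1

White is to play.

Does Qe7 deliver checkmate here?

After Qe7: black king on e8; in check: yes, from the white queen on e7.
King squares — d7: attacked by Qe7; e7: attacked by Ng8; f7: attacked by Qe7; d8: attacked by Qe7; f8: attacked by Qe7.
Black has no legal moves → checkmate.

yes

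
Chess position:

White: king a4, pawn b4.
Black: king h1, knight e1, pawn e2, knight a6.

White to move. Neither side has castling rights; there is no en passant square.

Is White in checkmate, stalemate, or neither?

neither

White to move; white king on a4.
In check: no.
Legal moves for White: Kb5, Ka5, Kb3, Ka3, b5.
White has 5 legal moves and is not in check → neither.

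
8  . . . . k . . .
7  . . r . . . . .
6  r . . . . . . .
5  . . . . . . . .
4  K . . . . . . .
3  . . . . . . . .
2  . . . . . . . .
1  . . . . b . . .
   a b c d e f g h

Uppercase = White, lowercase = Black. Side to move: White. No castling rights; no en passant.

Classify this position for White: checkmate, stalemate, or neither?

White to move; white king on a4.
In check: yes, from the black rook on a6.
King squares — a3: attacked by Ra6; b3: available; b4: attacked by Be1; a5: attacked by Be1; b5: available.
Legal moves for White: Kb5, Kb3.
White is in check but has 2 legal moves → neither.

neither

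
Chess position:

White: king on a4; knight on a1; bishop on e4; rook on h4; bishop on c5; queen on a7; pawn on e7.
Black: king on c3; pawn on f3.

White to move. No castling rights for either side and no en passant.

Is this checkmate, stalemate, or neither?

neither

White to move; white king on a4.
In check: no.
Legal moves for White include: Qb8, Qa8, Qd7, Qc7, Qb7, Qb6, Qa6, Qa5+, Bd6, Bb6, Bd4+, Bb4+, Be3, Ba3, Bf2, Bg1, Rh8, Rh7, ... (list truncated; more exist).
White has legal moves and is not in check → neither.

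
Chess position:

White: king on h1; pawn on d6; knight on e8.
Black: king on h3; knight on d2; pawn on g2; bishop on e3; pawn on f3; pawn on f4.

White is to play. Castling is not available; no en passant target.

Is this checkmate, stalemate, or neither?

White to move; white king on h1.
In check: yes, from the black pawn on g2.
King squares — g1: attacked by Be3; g2: attacked by Pf3; h2: attacked by Kh3.
Legal moves for White: none.
In check with no legal moves → checkmate.

checkmate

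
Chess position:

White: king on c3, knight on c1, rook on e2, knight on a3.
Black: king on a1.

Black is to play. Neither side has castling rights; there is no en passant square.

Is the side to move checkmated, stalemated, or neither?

Black to move; black king on a1.
In check: no.
King squares — b1: attacked by Na3; a2: attacked by Nc1; b2: attacked by Re2.
Legal moves for Black: none.
Not in check and no legal moves → stalemate.

stalemate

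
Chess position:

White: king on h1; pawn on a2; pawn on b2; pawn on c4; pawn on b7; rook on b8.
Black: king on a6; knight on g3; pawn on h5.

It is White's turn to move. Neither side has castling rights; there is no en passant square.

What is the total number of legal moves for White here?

3

White to move; king on h1.
In check: yes, from the black knight on g3.
Legal moves: Kh2, Kg2, Kg1.
Count: 3.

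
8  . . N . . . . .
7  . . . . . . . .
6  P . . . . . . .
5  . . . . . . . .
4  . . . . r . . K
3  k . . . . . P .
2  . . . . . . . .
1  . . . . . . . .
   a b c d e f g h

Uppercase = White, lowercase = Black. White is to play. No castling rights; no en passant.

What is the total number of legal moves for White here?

4

White to move; king on h4.
In check: yes, from the black rook on e4.
Legal moves: Kh5, Kg5, Kh3, g4.
Count: 4.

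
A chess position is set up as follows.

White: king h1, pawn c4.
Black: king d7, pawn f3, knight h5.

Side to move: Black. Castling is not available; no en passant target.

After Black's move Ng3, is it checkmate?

After Ng3: white king on h1; in check: yes, from the black knight on g3.
White has 2 legal replies: Kh2, Kg1.
In check but a legal move exists → not checkmate.

no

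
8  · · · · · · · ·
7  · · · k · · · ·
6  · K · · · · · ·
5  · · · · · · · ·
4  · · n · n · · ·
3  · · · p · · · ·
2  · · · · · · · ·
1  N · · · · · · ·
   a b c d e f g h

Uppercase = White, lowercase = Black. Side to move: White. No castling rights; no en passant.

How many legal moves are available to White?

White to move; king on b6.
In check: yes, from the black knight on c4.
Legal moves: Kb7, Ka7, Ka6, Kb5.
Count: 4.

4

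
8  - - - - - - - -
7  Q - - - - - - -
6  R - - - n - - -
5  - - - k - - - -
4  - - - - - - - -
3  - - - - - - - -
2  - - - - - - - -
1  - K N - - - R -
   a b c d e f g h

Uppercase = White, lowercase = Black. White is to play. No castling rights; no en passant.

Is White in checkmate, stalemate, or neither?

White to move; white king on b1.
In check: no.
Legal moves for White include: Qb8, Qa8+, Qh7, Qg7, Qf7, Qe7, Qd7+, Qc7, Qb7+, Qb6, Qc5+, Qd4+, Qe3, Qf2, Rxe6, Rd6+, Rc6, Rb6, ... (list truncated; more exist).
White has legal moves and is not in check → neither.

neither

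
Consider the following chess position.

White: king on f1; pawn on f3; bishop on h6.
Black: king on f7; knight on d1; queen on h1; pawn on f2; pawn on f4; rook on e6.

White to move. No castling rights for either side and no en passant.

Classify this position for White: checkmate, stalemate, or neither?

checkmate

White to move; white king on f1.
In check: yes, from the black queen on h1.
King squares — e1: attacked by Qh1; g1: attacked by Qh1; e2: attacked by Re6; f2: attacked by Nd1; g2: attacked by Qh1.
Legal moves for White: none.
In check with no legal moves → checkmate.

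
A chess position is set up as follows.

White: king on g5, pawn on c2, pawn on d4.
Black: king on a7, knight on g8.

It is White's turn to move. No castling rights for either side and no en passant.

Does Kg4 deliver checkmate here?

After Kg4: black king on a7; in check: no.
Black is not in check, so this cannot be checkmate.

no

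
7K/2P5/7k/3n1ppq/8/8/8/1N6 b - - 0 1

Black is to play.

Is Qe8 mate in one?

yes

After Qe8: white king on h8; in check: yes, from the black queen on e8.
King squares — g7: attacked by Kh6; h7: attacked by Kh6; g8: attacked by Qe8.
White has no legal moves → checkmate.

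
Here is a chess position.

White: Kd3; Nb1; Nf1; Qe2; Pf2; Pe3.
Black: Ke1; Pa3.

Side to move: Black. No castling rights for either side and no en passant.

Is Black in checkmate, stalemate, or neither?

Black to move; black king on e1.
In check: yes, from the white queen on e2.
King squares — d1: attacked by Qe2; f1: attacked by Qe2; d2: attacked by Nb1; e2: attacked by Kd3; f2: attacked by Qe2.
Legal moves for Black: none.
In check with no legal moves → checkmate.

checkmate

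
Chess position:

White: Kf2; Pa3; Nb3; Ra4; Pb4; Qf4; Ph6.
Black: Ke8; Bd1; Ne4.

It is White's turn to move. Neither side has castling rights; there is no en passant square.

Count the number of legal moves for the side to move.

White to move; king on f2.
In check: yes, from the black knight on e4.
Legal moves: Ke3, Kg2, Kg1, Kf1, Ke1, Qxe4+.
Count: 6.

6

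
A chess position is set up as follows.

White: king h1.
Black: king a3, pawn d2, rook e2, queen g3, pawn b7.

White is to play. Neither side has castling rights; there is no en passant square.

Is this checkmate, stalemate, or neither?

stalemate

White to move; white king on h1.
In check: no.
King squares — g1: attacked by Qg3; g2: attacked by Re2; h2: attacked by Re2.
Legal moves for White: none.
Not in check and no legal moves → stalemate.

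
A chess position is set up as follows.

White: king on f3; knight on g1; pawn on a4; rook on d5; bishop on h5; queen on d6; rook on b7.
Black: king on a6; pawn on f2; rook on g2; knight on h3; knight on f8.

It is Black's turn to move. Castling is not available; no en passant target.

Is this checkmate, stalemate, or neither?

Black to move; black king on a6.
In check: yes, from the white queen on d6.
Legal moves for Black: Kxb7.
Black is in check but has 1 legal move → neither.

neither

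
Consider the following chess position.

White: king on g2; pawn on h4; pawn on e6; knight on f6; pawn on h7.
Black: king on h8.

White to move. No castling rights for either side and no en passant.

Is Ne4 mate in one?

After Ne4: black king on h8; in check: no.
Black is not in check, so this cannot be checkmate.

no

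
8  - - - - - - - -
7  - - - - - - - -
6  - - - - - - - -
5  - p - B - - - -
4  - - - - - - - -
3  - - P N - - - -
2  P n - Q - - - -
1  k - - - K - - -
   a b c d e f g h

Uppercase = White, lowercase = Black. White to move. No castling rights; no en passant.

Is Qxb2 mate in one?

yes

After Qxb2: black king on a1; in check: yes, from the white queen on b2.
King squares — b1: attacked by Qb2; a2: attacked by Qb2; b2: attacked by Nd3.
Black has no legal moves → checkmate.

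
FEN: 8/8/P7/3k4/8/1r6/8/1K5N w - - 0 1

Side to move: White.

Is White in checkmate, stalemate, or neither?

neither

White to move; white king on b1.
In check: yes, from the black rook on b3.
King squares — a1: available; c1: available; a2: available; b2: attacked by Rb3; c2: available.
Legal moves for White: Kc2, Ka2, Kc1, Ka1.
White is in check but has 4 legal moves → neither.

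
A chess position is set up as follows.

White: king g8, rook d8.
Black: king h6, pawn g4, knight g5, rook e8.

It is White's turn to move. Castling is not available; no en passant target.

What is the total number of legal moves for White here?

1

White to move; king on g8.
In check: yes, from the black rook on e8.
Legal moves: Rxe8.
Count: 1.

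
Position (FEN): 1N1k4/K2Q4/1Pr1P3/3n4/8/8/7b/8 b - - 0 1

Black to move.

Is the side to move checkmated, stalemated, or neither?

checkmate

Black to move; black king on d8.
In check: yes, from the white queen on d7.
King squares — c7: attacked by Pb6; d7: attacked by Pe6; e7: attacked by Qd7; c8: attacked by Qd7; e8: attacked by Qd7.
Legal moves for Black: none.
In check with no legal moves → checkmate.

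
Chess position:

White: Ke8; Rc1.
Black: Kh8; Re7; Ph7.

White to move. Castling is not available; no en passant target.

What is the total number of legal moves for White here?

White to move; king on e8.
In check: yes, from the black rook on e7.
Legal moves: Kf8, Kd8, Kxe7.
Count: 3.

3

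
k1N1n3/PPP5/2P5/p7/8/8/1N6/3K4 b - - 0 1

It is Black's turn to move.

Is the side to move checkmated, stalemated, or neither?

Black to move; black king on a8.
In check: yes, from the white pawn on b7.
King squares — a7: attacked by Nc8; b7: attacked by Pc6; b8: attacked by Pa7.
Legal moves for Black: none.
In check with no legal moves → checkmate.

checkmate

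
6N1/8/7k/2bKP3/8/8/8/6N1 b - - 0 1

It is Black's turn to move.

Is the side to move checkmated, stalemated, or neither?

Black to move; black king on h6.
In check: yes, from the white knight on g8.
Legal moves for Black: Kh7, Kg7, Kg6, Kh5, Kg5.
Black is in check but has 5 legal moves → neither.

neither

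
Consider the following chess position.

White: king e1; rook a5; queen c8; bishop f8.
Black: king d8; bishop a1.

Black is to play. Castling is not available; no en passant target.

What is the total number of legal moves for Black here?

Black to move; king on d8.
In check: yes, from the white queen on c8.
Legal moves: Kxc8.
Count: 1.

1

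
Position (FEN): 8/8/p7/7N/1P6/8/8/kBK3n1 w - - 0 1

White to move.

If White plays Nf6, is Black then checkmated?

After Nf6: black king on a1; in check: no.
Black is not in check, so this cannot be checkmate.

no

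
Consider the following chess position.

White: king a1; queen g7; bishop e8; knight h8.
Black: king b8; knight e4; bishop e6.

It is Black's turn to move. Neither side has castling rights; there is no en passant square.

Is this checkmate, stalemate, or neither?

neither

Black to move; black king on b8.
In check: no.
Legal moves for Black include: Kc8, Ka8, Bg8, Bc8, Bf7, Bd7, Bf5, Bd5, Bg4, Bc4, Bh3, Bb3, Ba2, Nf6, Nd6, Ng5, Nc5, Ng3, ... (list truncated; more exist).
Black has legal moves and is not in check → neither.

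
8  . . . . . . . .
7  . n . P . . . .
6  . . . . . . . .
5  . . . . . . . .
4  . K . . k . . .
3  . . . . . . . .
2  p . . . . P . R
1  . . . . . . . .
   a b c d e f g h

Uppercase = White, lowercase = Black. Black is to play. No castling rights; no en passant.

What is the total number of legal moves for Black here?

Black to move; king on e4.
In check: no.
Legal moves: Nd8, Nd6, Nc5, Na5, Kf5, Ke5, Kd5, Kf4, Kd4, Kf3, Kd3, a1=Q, a1=R, a1=B, a1=N.
Count: 15.

15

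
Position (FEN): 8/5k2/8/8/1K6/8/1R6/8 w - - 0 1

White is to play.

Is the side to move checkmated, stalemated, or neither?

neither

White to move; white king on b4.
In check: no.
Legal moves for White: Kc5, Kb5, Ka5, Kc4, Ka4, Kc3, Kb3, Ka3, Rb3, Rh2, Rg2, Rf2+, Re2, Rd2, Rc2, Ra2, Rb1.
White has 17 legal moves and is not in check → neither.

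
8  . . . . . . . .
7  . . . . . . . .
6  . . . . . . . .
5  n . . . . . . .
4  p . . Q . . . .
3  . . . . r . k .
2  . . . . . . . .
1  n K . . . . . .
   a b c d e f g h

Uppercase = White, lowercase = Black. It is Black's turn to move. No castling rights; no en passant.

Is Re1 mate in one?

After Re1: white king on b1; in check: yes, from the black rook on e1.
White has 3 legal replies: Kb2, Ka2, Qd1.
In check but a legal move exists → not checkmate.

no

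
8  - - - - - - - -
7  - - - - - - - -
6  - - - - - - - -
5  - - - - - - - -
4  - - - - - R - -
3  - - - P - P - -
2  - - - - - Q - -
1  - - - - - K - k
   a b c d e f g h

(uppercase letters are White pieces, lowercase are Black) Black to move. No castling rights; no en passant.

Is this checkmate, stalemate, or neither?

Black to move; black king on h1.
In check: no.
King squares — g1: attacked by Kf1; g2: attacked by Kf1; h2: attacked by Qf2.
Legal moves for Black: none.
Not in check and no legal moves → stalemate.

stalemate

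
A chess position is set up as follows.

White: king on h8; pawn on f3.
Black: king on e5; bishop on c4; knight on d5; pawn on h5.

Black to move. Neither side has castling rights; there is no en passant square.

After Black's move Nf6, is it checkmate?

After Nf6: white king on h8; in check: no.
White is not in check, so this cannot be checkmate.

no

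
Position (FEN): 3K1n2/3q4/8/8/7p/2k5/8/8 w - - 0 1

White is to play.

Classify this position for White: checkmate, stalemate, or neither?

checkmate

White to move; white king on d8.
In check: yes, from the black queen on d7.
King squares — c7: attacked by Qd7; d7: attacked by Nf8; e7: attacked by Qd7; c8: attacked by Qd7; e8: attacked by Qd7.
Legal moves for White: none.
In check with no legal moves → checkmate.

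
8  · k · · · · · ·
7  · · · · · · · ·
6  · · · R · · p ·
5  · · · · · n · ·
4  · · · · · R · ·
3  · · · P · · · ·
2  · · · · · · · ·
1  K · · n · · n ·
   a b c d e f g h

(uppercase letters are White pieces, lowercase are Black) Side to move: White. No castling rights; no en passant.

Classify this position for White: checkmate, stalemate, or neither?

White to move; white king on a1.
In check: no.
Legal moves for White include: Rd8+, Rd7, Rxg6, Rf6, Re6, Rc6, Rb6+, Ra6, Rd5, Rdd4, Rxf5, Rh4, Rg4, Re4, Rfd4, Rc4, Rb4+, Ra4, ... (list truncated; more exist).
White has legal moves and is not in check → neither.

neither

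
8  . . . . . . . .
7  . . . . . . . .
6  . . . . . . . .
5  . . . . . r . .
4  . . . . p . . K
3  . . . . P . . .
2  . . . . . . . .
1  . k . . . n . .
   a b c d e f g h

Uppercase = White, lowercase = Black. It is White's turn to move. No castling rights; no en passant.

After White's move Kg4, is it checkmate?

no

After Kg4: black king on b1; in check: no.
Black is not in check, so this cannot be checkmate.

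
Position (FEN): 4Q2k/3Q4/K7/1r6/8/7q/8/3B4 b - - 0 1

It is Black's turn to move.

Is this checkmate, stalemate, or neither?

checkmate

Black to move; black king on h8.
In check: yes, from the white queen on e8.
King squares — g7: attacked by Qd7; h7: attacked by Qd7; g8: attacked by Qe8.
Legal moves for Black: none.
In check with no legal moves → checkmate.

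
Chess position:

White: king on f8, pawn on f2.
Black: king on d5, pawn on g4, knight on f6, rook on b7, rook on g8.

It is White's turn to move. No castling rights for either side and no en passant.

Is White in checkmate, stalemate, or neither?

checkmate

White to move; white king on f8.
In check: yes, from the black rook on g8.
King squares — e7: attacked by Rb7; f7: attacked by Rb7; g7: attacked by Rb7; e8: attacked by Nf6; g8: attacked by Nf6.
Legal moves for White: none.
In check with no legal moves → checkmate.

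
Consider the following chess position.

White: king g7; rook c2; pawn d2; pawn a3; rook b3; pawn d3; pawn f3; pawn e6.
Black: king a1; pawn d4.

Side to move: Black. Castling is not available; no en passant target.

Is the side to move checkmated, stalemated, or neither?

stalemate

Black to move; black king on a1.
In check: no.
King squares — b1: attacked by Rb3; a2: attacked by Rc2; b2: attacked by Rc2.
Legal moves for Black: none.
Not in check and no legal moves → stalemate.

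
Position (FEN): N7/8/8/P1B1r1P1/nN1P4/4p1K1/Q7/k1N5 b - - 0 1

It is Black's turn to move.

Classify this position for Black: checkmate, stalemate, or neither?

Black to move; black king on a1.
In check: yes, from the white queen on a2.
King squares — b1: attacked by Qa2; a2: attacked by Nc1; b2: attacked by Qa2.
Legal moves for Black: none.
In check with no legal moves → checkmate.

checkmate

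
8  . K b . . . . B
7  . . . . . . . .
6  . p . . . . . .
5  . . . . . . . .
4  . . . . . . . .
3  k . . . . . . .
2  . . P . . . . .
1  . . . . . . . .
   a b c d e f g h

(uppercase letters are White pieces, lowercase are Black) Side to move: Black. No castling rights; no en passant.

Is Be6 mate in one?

After Be6: white king on b8; in check: no.
White is not in check, so this cannot be checkmate.

no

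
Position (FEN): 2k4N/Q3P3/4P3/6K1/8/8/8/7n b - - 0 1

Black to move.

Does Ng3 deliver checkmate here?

no

After Ng3: white king on g5; in check: no.
White is not in check, so this cannot be checkmate.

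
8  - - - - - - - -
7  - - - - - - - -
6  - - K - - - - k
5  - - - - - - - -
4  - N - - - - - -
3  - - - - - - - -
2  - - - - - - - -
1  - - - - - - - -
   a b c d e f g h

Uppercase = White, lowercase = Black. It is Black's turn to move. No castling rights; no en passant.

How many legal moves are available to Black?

5

Black to move; king on h6.
In check: no.
Legal moves: Kh7, Kg7, Kg6, Kh5, Kg5.
Count: 5.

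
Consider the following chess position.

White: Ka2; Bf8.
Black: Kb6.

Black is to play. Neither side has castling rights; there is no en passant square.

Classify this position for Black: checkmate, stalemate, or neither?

Black to move; black king on b6.
In check: no.
Legal moves for Black: Kc7, Kb7, Ka7, Kc6, Ka6, Kb5, Ka5.
Black has 7 legal moves and is not in check → neither.

neither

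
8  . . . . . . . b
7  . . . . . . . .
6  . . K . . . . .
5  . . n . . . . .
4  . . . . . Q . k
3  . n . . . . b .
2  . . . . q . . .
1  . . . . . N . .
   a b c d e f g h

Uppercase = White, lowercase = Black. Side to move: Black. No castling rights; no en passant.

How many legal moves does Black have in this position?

Black to move; king on h4.
In check: yes, from the white queen on f4.
Legal moves: Kh5, Kh3, Bxf4, Qg4.
Count: 4.

4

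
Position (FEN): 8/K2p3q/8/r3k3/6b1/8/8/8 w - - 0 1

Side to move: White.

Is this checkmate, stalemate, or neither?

neither

White to move; white king on a7.
In check: yes, from the black rook on a5.
King squares — a6: attacked by Ra5; b6: available; b7: available; a8: attacked by Ra5; b8: available.
Legal moves for White: Kb8, Kb7, Kb6.
White is in check but has 3 legal moves → neither.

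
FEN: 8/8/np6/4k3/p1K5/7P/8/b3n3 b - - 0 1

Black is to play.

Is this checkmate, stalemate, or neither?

Black to move; black king on e5.
In check: no.
Legal moves for Black include: Nb8, Nc7, Nc5, Nb4, Kf6, Ke6, Kd6, Kf5, Kf4, Ke4, Nf3, Nd3, Ng2, Nc2, Bd4, Bc3, Bb2, b5+, ... (list truncated; more exist).
Black has legal moves and is not in check → neither.

neither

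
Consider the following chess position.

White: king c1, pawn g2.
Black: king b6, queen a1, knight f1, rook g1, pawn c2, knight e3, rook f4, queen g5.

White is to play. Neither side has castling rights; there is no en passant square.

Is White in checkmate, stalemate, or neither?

checkmate

White to move; white king on c1.
In check: yes, from the black queen on a1.
King squares — b1: attacked by Qa1; d1: attacked by Qa1; b2: attacked by Qa1; c2: attacked by Ne3; d2: attacked by Nf1.
Legal moves for White: none.
In check with no legal moves → checkmate.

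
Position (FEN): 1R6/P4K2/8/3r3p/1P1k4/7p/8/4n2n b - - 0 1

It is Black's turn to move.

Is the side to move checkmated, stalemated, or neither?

Black to move; black king on d4.
In check: no.
Legal moves for Black include: Rd8, Rd7+, Rd6, Rg5, Rf5+, Re5, Rc5, Rb5, Ra5, Ke5, Ke4, Kc4, Ke3, Kd3, Kc3, Ng3, Nf2, Nf3, ... (list truncated; more exist).
Black has legal moves and is not in check → neither.

neither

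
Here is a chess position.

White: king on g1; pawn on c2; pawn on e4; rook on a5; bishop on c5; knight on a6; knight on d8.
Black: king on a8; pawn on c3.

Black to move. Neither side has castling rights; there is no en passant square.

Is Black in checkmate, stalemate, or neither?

stalemate

Black to move; black king on a8.
In check: no.
King squares — a7: attacked by Bc5; b7: attacked by Nd8; b8: attacked by Na6.
Legal moves for Black: none.
Not in check and no legal moves → stalemate.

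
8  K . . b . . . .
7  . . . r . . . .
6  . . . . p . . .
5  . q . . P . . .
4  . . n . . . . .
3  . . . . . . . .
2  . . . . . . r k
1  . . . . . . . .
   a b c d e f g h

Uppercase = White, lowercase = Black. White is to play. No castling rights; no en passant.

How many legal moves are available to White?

0

White to move; king on a8.
In check: no.
Legal moves: none.
Count: 0.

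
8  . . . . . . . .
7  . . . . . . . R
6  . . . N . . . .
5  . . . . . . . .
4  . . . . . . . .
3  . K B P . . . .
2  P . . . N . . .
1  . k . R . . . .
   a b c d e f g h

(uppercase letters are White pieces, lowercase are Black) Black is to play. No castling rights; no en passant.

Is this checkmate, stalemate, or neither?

checkmate

Black to move; black king on b1.
In check: yes, from the white rook on d1.
King squares — a1: attacked by Rd1; c1: attacked by Rd1; a2: attacked by Kb3; b2: attacked by Kb3; c2: attacked by Kb3.
Legal moves for Black: none.
In check with no legal moves → checkmate.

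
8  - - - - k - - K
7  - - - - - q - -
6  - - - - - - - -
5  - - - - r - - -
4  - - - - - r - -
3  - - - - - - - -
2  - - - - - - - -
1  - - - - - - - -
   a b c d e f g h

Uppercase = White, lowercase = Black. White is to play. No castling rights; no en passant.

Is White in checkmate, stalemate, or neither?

stalemate

White to move; white king on h8.
In check: no.
King squares — g7: attacked by Qf7; h7: attacked by Qf7; g8: attacked by Qf7.
Legal moves for White: none.
Not in check and no legal moves → stalemate.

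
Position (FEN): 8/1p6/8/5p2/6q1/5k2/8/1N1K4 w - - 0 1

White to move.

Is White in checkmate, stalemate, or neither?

neither

White to move; white king on d1.
In check: no.
Legal moves for White: Kd2, Kc2, Ke1, Kc1, Nc3, Na3, Nd2+.
White has 7 legal moves and is not in check → neither.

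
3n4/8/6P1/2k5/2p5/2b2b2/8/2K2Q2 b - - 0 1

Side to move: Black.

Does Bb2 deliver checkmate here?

no

After Bb2: white king on c1; in check: yes, from the black bishop on b2.
White has 4 legal replies: Kd2, Kc2, Kxb2, Kb1.
In check but a legal move exists → not checkmate.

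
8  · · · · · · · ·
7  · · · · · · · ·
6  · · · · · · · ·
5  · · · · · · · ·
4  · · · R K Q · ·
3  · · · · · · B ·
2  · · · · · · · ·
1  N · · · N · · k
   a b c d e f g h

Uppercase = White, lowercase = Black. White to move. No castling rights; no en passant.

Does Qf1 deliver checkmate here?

After Qf1: black king on h1; in check: yes, from the white queen on f1.
King squares — g1: attacked by Qf1; g2: attacked by Ne1; h2: attacked by Bg3.
Black has no legal moves → checkmate.

yes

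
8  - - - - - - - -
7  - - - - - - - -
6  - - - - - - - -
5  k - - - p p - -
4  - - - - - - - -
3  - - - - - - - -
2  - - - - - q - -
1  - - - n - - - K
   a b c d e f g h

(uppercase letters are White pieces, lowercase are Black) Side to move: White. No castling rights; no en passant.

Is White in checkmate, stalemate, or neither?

White to move; white king on h1.
In check: no.
King squares — g1: attacked by Qf2; g2: attacked by Qf2; h2: attacked by Qf2.
Legal moves for White: none.
Not in check and no legal moves → stalemate.

stalemate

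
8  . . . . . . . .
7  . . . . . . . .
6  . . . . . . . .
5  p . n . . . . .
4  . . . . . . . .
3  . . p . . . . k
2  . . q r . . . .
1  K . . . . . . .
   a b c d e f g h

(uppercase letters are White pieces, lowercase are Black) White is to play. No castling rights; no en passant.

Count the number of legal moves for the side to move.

White to move; king on a1.
In check: no.
Legal moves: none.
Count: 0.

0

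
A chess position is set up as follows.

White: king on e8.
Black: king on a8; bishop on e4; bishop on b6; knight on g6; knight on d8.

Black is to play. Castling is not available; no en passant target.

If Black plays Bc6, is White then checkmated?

After Bc6: white king on e8; in check: yes, from the black bishop on c6.
King squares — d7: attacked by Bc6; e7: attacked by Ng6; f7: attacked by Nd8; d8: attacked by Bb6; f8: attacked by Ng6.
White has no legal moves → checkmate.

yes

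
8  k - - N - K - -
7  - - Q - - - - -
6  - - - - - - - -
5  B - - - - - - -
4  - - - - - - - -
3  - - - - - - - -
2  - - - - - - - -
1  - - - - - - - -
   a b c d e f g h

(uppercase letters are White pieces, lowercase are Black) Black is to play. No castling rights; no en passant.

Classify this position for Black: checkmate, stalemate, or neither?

stalemate

Black to move; black king on a8.
In check: no.
King squares — a7: attacked by Qc7; b7: attacked by Qc7; b8: attacked by Qc7.
Legal moves for Black: none.
Not in check and no legal moves → stalemate.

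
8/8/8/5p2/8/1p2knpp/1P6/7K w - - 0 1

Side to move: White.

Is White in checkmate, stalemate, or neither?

stalemate

White to move; white king on h1.
In check: no.
King squares — g1: attacked by Nf3; g2: attacked by Ph3; h2: attacked by Nf3.
Legal moves for White: none.
Not in check and no legal moves → stalemate.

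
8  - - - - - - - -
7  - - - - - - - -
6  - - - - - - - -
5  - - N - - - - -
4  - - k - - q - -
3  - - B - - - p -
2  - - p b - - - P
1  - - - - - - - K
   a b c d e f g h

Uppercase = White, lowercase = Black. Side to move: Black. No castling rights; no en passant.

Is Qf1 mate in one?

yes

After Qf1: white king on h1; in check: yes, from the black queen on f1.
King squares — g1: attacked by Qf1; g2: attacked by Qf1; h2: own pawn.
White has no legal moves → checkmate.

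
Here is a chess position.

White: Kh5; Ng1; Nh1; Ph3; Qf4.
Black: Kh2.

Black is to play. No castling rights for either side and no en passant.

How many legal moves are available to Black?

3

Black to move; king on h2.
In check: yes, from the white queen on f4.
Legal moves: Kg2, Kxh1, Kxg1.
Count: 3.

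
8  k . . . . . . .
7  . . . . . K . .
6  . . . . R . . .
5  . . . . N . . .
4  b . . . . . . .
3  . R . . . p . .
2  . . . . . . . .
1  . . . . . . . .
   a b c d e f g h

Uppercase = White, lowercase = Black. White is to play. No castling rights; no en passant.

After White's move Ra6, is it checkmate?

yes

After Ra6: black king on a8; in check: yes, from the white rook on a6.
King squares — a7: attacked by Ra6; b7: attacked by Rb3; b8: attacked by Rb3.
Black has no legal moves → checkmate.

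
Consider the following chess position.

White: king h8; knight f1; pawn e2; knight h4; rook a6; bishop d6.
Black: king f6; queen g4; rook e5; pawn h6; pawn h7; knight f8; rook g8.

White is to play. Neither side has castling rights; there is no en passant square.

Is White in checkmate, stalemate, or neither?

White to move; white king on h8.
In check: yes, from the black rook on g8.
King squares — g7: attacked by Qg4; h7: attacked by Nf8; g8: attacked by Qg4.
Legal moves for White: none.
In check with no legal moves → checkmate.

checkmate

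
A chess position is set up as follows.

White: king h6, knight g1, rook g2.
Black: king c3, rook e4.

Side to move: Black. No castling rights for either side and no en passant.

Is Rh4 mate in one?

After Rh4: white king on h6; in check: yes, from the black rook on h4.
White has 3 legal replies: Kg7, Kg6, Kg5.
In check but a legal move exists → not checkmate.

no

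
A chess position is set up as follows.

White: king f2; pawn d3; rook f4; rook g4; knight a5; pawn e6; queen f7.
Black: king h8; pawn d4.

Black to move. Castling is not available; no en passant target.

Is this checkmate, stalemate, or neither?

Black to move; black king on h8.
In check: no.
King squares — g7: attacked by Rg4; h7: attacked by Qf7; g8: attacked by Rg4.
Legal moves for Black: none.
Not in check and no legal moves → stalemate.

stalemate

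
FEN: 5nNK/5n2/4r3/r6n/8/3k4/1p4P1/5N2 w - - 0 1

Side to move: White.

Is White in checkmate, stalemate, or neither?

checkmate

White to move; white king on h8.
In check: yes, from the black knight on f7.
King squares — g7: attacked by Nh5; h7: attacked by Nf8; g8: own knight.
Legal moves for White: none.
In check with no legal moves → checkmate.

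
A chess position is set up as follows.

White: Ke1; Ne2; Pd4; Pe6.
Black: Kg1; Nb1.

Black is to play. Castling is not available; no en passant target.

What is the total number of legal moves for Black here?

3

Black to move; king on g1.
In check: yes, from the white knight on e2.
Legal moves: Kh2, Kg2, Kh1.
Count: 3.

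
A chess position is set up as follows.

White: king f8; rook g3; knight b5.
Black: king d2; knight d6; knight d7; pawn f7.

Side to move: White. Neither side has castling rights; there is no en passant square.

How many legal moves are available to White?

3

White to move; king on f8.
In check: yes, from the black knight on d7.
Legal moves: Kg8, Kg7, Ke7.
Count: 3.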